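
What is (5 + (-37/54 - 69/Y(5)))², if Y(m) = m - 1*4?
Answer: 12201049/2916 ≈ 4184.2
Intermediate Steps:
Y(m) = -4 + m (Y(m) = m - 4 = -4 + m)
(5 + (-37/54 - 69/Y(5)))² = (5 + (-37/54 - 69/(-4 + 5)))² = (5 + (-37*1/54 - 69/1))² = (5 + (-37/54 - 69*1))² = (5 + (-37/54 - 69))² = (5 - 3763/54)² = (-3493/54)² = 12201049/2916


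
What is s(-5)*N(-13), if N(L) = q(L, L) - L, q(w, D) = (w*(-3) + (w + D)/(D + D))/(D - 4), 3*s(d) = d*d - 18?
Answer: 1267/51 ≈ 24.843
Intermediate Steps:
s(d) = -6 + d²/3 (s(d) = (d*d - 18)/3 = (d² - 18)/3 = (-18 + d²)/3 = -6 + d²/3)
q(w, D) = (-3*w + (D + w)/(2*D))/(-4 + D) (q(w, D) = (-3*w + (D + w)/((2*D)))/(-4 + D) = (-3*w + (D + w)*(1/(2*D)))/(-4 + D) = (-3*w + (D + w)/(2*D))/(-4 + D))
N(L) = -L + (-6*L² + 2*L)/(2*L*(-4 + L)) (N(L) = (L + L - 6*L*L)/(2*L*(-4 + L)) - L = (L + L - 6*L²)/(2*L*(-4 + L)) - L = (-6*L² + 2*L)/(2*L*(-4 + L)) - L = -L + (-6*L² + 2*L)/(2*L*(-4 + L)))
s(-5)*N(-13) = (-6 + (⅓)*(-5)²)*((1 - 13 - 1*(-13)²)/(-4 - 13)) = (-6 + (⅓)*25)*((1 - 13 - 1*169)/(-17)) = (-6 + 25/3)*(-(1 - 13 - 169)/17) = 7*(-1/17*(-181))/3 = (7/3)*(181/17) = 1267/51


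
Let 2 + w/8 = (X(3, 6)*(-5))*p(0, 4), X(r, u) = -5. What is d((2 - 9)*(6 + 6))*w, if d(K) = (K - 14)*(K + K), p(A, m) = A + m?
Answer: 12907776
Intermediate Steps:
d(K) = 2*K*(-14 + K) (d(K) = (-14 + K)*(2*K) = 2*K*(-14 + K))
w = 784 (w = -16 + 8*((-5*(-5))*(0 + 4)) = -16 + 8*(25*4) = -16 + 8*100 = -16 + 800 = 784)
d((2 - 9)*(6 + 6))*w = (2*((2 - 9)*(6 + 6))*(-14 + (2 - 9)*(6 + 6)))*784 = (2*(-7*12)*(-14 - 7*12))*784 = (2*(-84)*(-14 - 84))*784 = (2*(-84)*(-98))*784 = 16464*784 = 12907776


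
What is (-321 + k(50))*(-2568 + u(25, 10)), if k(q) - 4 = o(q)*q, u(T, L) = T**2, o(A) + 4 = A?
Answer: -3852969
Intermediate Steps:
o(A) = -4 + A
k(q) = 4 + q*(-4 + q) (k(q) = 4 + (-4 + q)*q = 4 + q*(-4 + q))
(-321 + k(50))*(-2568 + u(25, 10)) = (-321 + (4 + 50*(-4 + 50)))*(-2568 + 25**2) = (-321 + (4 + 50*46))*(-2568 + 625) = (-321 + (4 + 2300))*(-1943) = (-321 + 2304)*(-1943) = 1983*(-1943) = -3852969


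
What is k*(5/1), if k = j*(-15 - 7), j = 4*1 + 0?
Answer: -440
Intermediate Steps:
j = 4 (j = 4 + 0 = 4)
k = -88 (k = 4*(-15 - 7) = 4*(-22) = -88)
k*(5/1) = -440/1 = -440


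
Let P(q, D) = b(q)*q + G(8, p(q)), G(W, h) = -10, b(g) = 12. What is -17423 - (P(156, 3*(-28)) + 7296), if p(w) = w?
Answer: -26581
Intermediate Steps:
P(q, D) = -10 + 12*q (P(q, D) = 12*q - 10 = -10 + 12*q)
-17423 - (P(156, 3*(-28)) + 7296) = -17423 - ((-10 + 12*156) + 7296) = -17423 - ((-10 + 1872) + 7296) = -17423 - (1862 + 7296) = -17423 - 1*9158 = -17423 - 9158 = -26581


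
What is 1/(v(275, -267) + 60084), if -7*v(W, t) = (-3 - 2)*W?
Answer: 7/421963 ≈ 1.6589e-5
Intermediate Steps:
v(W, t) = 5*W/7 (v(W, t) = -(-3 - 2)*W/7 = -(-5)*W/7 = 5*W/7)
1/(v(275, -267) + 60084) = 1/((5/7)*275 + 60084) = 1/(1375/7 + 60084) = 1/(421963/7) = 7/421963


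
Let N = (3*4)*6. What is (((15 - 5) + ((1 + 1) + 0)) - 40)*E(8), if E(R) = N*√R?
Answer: -4032*√2 ≈ -5702.1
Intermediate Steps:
N = 72 (N = 12*6 = 72)
E(R) = 72*√R
(((15 - 5) + ((1 + 1) + 0)) - 40)*E(8) = (((15 - 5) + ((1 + 1) + 0)) - 40)*(72*√8) = ((10 + (2 + 0)) - 40)*(72*(2*√2)) = ((10 + 2) - 40)*(144*√2) = (12 - 40)*(144*√2) = -4032*√2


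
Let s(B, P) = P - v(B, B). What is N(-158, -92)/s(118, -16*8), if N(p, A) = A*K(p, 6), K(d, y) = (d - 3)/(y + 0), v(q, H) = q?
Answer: -3703/369 ≈ -10.035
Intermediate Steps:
K(d, y) = (-3 + d)/y
N(p, A) = A*(-1/2 + p/6) (N(p, A) = A*((-3 + p)/6) = A*(-1/2 + p/6))
s(B, P) = P - B
N(-158, -92)/s(118, -16*8) = ((1/6)*(-92)*(-3 - 158))/(-16*8 - 1*118) = ((1/6)*(-92)*(-161))/(-128 - 118) = (7406/3)/(-246) = (7406/3)*(-1/246) = -3703/369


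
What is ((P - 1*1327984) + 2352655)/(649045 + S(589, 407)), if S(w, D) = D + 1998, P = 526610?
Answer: 1551281/651450 ≈ 2.3813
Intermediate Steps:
S(w, D) = 1998 + D
((P - 1*1327984) + 2352655)/(649045 + S(589, 407)) = ((526610 - 1*1327984) + 2352655)/(649045 + (1998 + 407)) = ((526610 - 1327984) + 2352655)/(649045 + 2405) = (-801374 + 2352655)/651450 = 1551281*(1/651450) = 1551281/651450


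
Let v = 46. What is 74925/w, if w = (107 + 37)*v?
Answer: 8325/736 ≈ 11.311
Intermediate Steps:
w = 6624 (w = (107 + 37)*46 = 144*46 = 6624)
74925/w = 74925/6624 = 74925*(1/6624) = 8325/736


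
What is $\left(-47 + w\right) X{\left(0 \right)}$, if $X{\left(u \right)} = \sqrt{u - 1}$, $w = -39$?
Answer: $- 86 i \approx - 86.0 i$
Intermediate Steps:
$X{\left(u \right)} = \sqrt{-1 + u}$
$\left(-47 + w\right) X{\left(0 \right)} = \left(-47 - 39\right) \sqrt{-1 + 0} = - 86 \sqrt{-1} = - 86 i$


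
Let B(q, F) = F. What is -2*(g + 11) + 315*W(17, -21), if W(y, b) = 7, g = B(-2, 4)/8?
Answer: 2182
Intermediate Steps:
g = ½ (g = 4/8 = 4*(⅛) = ½ ≈ 0.50000)
-2*(g + 11) + 315*W(17, -21) = -2*(½ + 11) + 315*7 = -2*23/2 + 2205 = -23 + 2205 = 2182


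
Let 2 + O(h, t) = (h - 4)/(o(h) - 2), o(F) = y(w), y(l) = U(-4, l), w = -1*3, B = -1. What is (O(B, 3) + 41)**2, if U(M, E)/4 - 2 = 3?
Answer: 485809/324 ≈ 1499.4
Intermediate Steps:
U(M, E) = 20 (U(M, E) = 8 + 4*3 = 8 + 12 = 20)
w = -3
y(l) = 20
o(F) = 20
O(h, t) = -20/9 + h/18 (O(h, t) = -2 + (h - 4)/(20 - 2) = -2 + (-4 + h)/18 = -2 + (-4 + h)*(1/18) = -2 + (-2/9 + h/18) = -20/9 + h/18)
(O(B, 3) + 41)**2 = ((-20/9 + (1/18)*(-1)) + 41)**2 = ((-20/9 - 1/18) + 41)**2 = (-41/18 + 41)**2 = (697/18)**2 = 485809/324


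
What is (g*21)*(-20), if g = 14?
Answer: -5880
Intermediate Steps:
(g*21)*(-20) = (14*21)*(-20) = 294*(-20) = -5880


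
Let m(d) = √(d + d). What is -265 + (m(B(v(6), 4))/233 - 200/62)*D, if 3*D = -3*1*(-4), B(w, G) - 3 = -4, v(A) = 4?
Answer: -8615/31 + 4*I*√2/233 ≈ -277.9 + 0.024278*I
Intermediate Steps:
B(w, G) = -1 (B(w, G) = 3 - 4 = -1)
m(d) = √2*√d (m(d) = √(2*d) = √2*√d)
D = 4 (D = (-3*1*(-4))/3 = (-3*(-4))/3 = (-1*(-12))/3 = (⅓)*12 = 4)
-265 + (m(B(v(6), 4))/233 - 200/62)*D = -265 + ((√2*√(-1))/233 - 200/62)*4 = -265 + ((√2*I)*(1/233) - 200*1/62)*4 = -265 + ((I*√2)*(1/233) - 100/31)*4 = -265 + (I*√2/233 - 100/31)*4 = -265 + (-100/31 + I*√2/233)*4 = -265 + (-400/31 + 4*I*√2/233) = -8615/31 + 4*I*√2/233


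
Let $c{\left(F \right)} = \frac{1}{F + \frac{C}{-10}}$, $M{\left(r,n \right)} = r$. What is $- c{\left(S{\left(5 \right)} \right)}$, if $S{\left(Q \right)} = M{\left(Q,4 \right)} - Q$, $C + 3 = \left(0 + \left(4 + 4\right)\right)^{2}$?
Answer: $\frac{10}{61} \approx 0.16393$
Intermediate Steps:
$C = 61$ ($C = -3 + \left(0 + \left(4 + 4\right)\right)^{2} = -3 + \left(0 + 8\right)^{2} = -3 + 8^{2} = -3 + 64 = 61$)
$S{\left(Q \right)} = 0$ ($S{\left(Q \right)} = Q - Q = 0$)
$c{\left(F \right)} = \frac{1}{- \frac{61}{10} + F}$ ($c{\left(F \right)} = \frac{1}{F + \frac{61}{-10}} = \frac{1}{F + 61 \left(- \frac{1}{10}\right)} = \frac{1}{F - \frac{61}{10}} = \frac{1}{- \frac{61}{10} + F}$)
$- c{\left(S{\left(5 \right)} \right)} = - \frac{10}{-61 + 10 \cdot 0} = - \frac{10}{-61 + 0} = - \frac{10}{-61} = - \frac{10 \left(-1\right)}{61} = \left(-1\right) \left(- \frac{10}{61}\right) = \frac{10}{61}$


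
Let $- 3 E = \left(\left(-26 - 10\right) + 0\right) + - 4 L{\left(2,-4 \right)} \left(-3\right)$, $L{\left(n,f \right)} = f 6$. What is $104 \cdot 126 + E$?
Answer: $13212$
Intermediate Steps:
$L{\left(n,f \right)} = 6 f$
$E = 108$ ($E = - \frac{\left(\left(-26 - 10\right) + 0\right) + - 4 \cdot 6 \left(-4\right) \left(-3\right)}{3} = - \frac{\left(-36 + 0\right) + \left(-4\right) \left(-24\right) \left(-3\right)}{3} = - \frac{-36 + 96 \left(-3\right)}{3} = - \frac{-36 - 288}{3} = \left(- \frac{1}{3}\right) \left(-324\right) = 108$)
$104 \cdot 126 + E = 104 \cdot 126 + 108 = 13104 + 108 = 13212$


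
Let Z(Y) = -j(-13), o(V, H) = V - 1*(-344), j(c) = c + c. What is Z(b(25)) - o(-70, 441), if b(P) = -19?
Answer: -248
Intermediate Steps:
j(c) = 2*c
o(V, H) = 344 + V (o(V, H) = V + 344 = 344 + V)
Z(Y) = 26 (Z(Y) = -2*(-13) = -1*(-26) = 26)
Z(b(25)) - o(-70, 441) = 26 - (344 - 70) = 26 - 1*274 = 26 - 274 = -248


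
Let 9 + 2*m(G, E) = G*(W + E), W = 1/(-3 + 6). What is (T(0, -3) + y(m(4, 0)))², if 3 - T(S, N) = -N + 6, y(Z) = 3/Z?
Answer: 24336/529 ≈ 46.004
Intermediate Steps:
W = ⅓ (W = 1/3 = ⅓ ≈ 0.33333)
m(G, E) = -9/2 + G*(⅓ + E)/2 (m(G, E) = -9/2 + (G*(⅓ + E))/2 = -9/2 + G*(⅓ + E)/2)
T(S, N) = -3 + N (T(S, N) = 3 - (-N + 6) = 3 - (6 - N) = 3 + (-6 + N) = -3 + N)
(T(0, -3) + y(m(4, 0)))² = ((-3 - 3) + 3/(-9/2 + (⅙)*4 + (½)*0*4))² = (-6 + 3/(-9/2 + ⅔ + 0))² = (-6 + 3/(-23/6))² = (-6 + 3*(-6/23))² = (-6 - 18/23)² = (-156/23)² = 24336/529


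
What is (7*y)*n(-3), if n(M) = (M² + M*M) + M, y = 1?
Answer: 105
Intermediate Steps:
n(M) = M + 2*M² (n(M) = (M² + M²) + M = 2*M² + M = M + 2*M²)
(7*y)*n(-3) = (7*1)*(-3*(1 + 2*(-3))) = 7*(-3*(1 - 6)) = 7*(-3*(-5)) = 7*15 = 105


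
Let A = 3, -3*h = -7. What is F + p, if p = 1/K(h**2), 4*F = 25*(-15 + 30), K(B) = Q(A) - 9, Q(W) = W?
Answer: 1123/12 ≈ 93.583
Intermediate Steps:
h = 7/3 (h = -1/3*(-7) = 7/3 ≈ 2.3333)
K(B) = -6 (K(B) = 3 - 9 = -6)
F = 375/4 (F = (25*(-15 + 30))/4 = (25*15)/4 = (1/4)*375 = 375/4 ≈ 93.750)
p = -1/6 (p = 1/(-6) = -1/6 ≈ -0.16667)
F + p = 375/4 - 1/6 = 1123/12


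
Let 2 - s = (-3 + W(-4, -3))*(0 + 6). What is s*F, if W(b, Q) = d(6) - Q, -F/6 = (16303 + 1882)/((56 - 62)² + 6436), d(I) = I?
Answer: 927435/1618 ≈ 573.20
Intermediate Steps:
F = -54555/3236 (F = -6*(16303 + 1882)/((56 - 62)² + 6436) = -109110/((-6)² + 6436) = -109110/(36 + 6436) = -109110/6472 = -6*18185/6472 = -54555/3236 ≈ -16.859)
W(b, Q) = 6 - Q
s = -34 (s = 2 - (-3 + (6 - 1*(-3)))*(0 + 6) = 2 - (-3 + (6 + 3))*6 = 2 - (-3 + 9)*6 = 2 - 6*6 = 2 - 1*36 = 2 - 36 = -34)
s*F = -34*(-54555/3236) = 927435/1618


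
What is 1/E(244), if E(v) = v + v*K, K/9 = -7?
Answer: -1/15128 ≈ -6.6103e-5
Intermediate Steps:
K = -63 (K = 9*(-7) = -63)
E(v) = -62*v (E(v) = v + v*(-63) = v - 63*v = -62*v)
1/E(244) = 1/(-62*244) = 1/(-15128) = -1/15128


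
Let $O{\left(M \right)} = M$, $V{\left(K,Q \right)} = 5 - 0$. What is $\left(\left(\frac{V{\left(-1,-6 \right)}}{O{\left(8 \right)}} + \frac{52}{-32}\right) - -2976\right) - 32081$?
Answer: $-29106$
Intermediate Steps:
$V{\left(K,Q \right)} = 5$ ($V{\left(K,Q \right)} = 5 + 0 = 5$)
$\left(\left(\frac{V{\left(-1,-6 \right)}}{O{\left(8 \right)}} + \frac{52}{-32}\right) - -2976\right) - 32081 = \left(\left(\frac{5}{8} + \frac{52}{-32}\right) - -2976\right) - 32081 = \left(\left(5 \cdot \frac{1}{8} + 52 \left(- \frac{1}{32}\right)\right) + 2976\right) - 32081 = \left(\left(\frac{5}{8} - \frac{13}{8}\right) + 2976\right) - 32081 = \left(-1 + 2976\right) - 32081 = 2975 - 32081 = -29106$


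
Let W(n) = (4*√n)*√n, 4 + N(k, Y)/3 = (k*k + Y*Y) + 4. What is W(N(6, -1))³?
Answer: 87528384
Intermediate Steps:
N(k, Y) = 3*Y² + 3*k² (N(k, Y) = -12 + 3*((k*k + Y*Y) + 4) = -12 + 3*((k² + Y²) + 4) = -12 + 3*((Y² + k²) + 4) = -12 + 3*(4 + Y² + k²) = -12 + (12 + 3*Y² + 3*k²) = 3*Y² + 3*k²)
W(n) = 4*n
W(N(6, -1))³ = (4*(3*(-1)² + 3*6²))³ = (4*(3*1 + 3*36))³ = (4*(3 + 108))³ = (4*111)³ = 444³ = 87528384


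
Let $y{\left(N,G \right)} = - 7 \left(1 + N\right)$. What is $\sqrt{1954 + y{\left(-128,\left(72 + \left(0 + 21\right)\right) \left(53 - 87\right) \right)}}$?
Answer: $\sqrt{2843} \approx 53.32$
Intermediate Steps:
$y{\left(N,G \right)} = -7 - 7 N$
$\sqrt{1954 + y{\left(-128,\left(72 + \left(0 + 21\right)\right) \left(53 - 87\right) \right)}} = \sqrt{1954 - -889} = \sqrt{1954 + \left(-7 + 896\right)} = \sqrt{1954 + 889} = \sqrt{2843}$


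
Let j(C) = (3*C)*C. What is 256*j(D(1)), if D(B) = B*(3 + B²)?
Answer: 12288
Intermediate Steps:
j(C) = 3*C²
256*j(D(1)) = 256*(3*(1*(3 + 1²))²) = 256*(3*(1*(3 + 1))²) = 256*(3*(1*4)²) = 256*(3*4²) = 256*(3*16) = 256*48 = 12288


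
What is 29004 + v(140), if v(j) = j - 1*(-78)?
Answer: 29222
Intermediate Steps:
v(j) = 78 + j (v(j) = j + 78 = 78 + j)
29004 + v(140) = 29004 + (78 + 140) = 29004 + 218 = 29222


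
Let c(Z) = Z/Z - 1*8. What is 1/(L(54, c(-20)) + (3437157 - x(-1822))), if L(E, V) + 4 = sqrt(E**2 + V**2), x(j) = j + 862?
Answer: 3438113/11820620997804 - sqrt(2965)/11820620997804 ≈ 2.9085e-7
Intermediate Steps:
x(j) = 862 + j
c(Z) = -7 (c(Z) = 1 - 8 = -7)
L(E, V) = -4 + sqrt(E**2 + V**2)
1/(L(54, c(-20)) + (3437157 - x(-1822))) = 1/((-4 + sqrt(54**2 + (-7)**2)) + (3437157 - (862 - 1822))) = 1/((-4 + sqrt(2916 + 49)) + (3437157 - 1*(-960))) = 1/((-4 + sqrt(2965)) + (3437157 + 960)) = 1/((-4 + sqrt(2965)) + 3438117) = 1/(3438113 + sqrt(2965))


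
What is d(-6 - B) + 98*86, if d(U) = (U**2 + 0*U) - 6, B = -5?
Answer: 8423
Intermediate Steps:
d(U) = -6 + U**2 (d(U) = (U**2 + 0) - 6 = U**2 - 6 = -6 + U**2)
d(-6 - B) + 98*86 = (-6 + (-6 - 1*(-5))**2) + 98*86 = (-6 + (-6 + 5)**2) + 8428 = (-6 + (-1)**2) + 8428 = (-6 + 1) + 8428 = -5 + 8428 = 8423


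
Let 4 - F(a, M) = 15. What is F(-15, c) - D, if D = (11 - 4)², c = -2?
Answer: -60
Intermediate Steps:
F(a, M) = -11 (F(a, M) = 4 - 1*15 = 4 - 15 = -11)
D = 49 (D = 7² = 49)
F(-15, c) - D = -11 - 1*49 = -11 - 49 = -60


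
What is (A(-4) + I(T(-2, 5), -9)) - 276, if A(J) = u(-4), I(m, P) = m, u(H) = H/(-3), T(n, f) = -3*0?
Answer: -824/3 ≈ -274.67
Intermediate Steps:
T(n, f) = 0
u(H) = -H/3 (u(H) = H*(-1/3) = -H/3)
A(J) = 4/3 (A(J) = -1/3*(-4) = 4/3)
(A(-4) + I(T(-2, 5), -9)) - 276 = (4/3 + 0) - 276 = 4/3 - 276 = -824/3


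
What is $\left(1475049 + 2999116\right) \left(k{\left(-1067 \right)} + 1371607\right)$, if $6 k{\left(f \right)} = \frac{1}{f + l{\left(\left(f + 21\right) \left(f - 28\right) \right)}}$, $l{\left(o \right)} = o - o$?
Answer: $\frac{39287768199784145}{6402} \approx 6.1368 \cdot 10^{12}$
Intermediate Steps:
$l{\left(o \right)} = 0$
$k{\left(f \right)} = \frac{1}{6 f}$ ($k{\left(f \right)} = \frac{1}{6 \left(f + 0\right)} = \frac{1}{6 f}$)
$\left(1475049 + 2999116\right) \left(k{\left(-1067 \right)} + 1371607\right) = \left(1475049 + 2999116\right) \left(\frac{1}{6 \left(-1067\right)} + 1371607\right) = 4474165 \left(\frac{1}{6} \left(- \frac{1}{1067}\right) + 1371607\right) = 4474165 \left(- \frac{1}{6402} + 1371607\right) = 4474165 \cdot \frac{8781028013}{6402} = \frac{39287768199784145}{6402}$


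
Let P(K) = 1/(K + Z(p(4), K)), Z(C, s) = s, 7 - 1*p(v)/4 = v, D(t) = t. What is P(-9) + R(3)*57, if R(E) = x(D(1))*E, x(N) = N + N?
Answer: 6155/18 ≈ 341.94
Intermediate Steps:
p(v) = 28 - 4*v
x(N) = 2*N
R(E) = 2*E (R(E) = (2*1)*E = 2*E)
P(K) = 1/(2*K) (P(K) = 1/(K + K) = 1/(2*K))
P(-9) + R(3)*57 = (½)/(-9) + (2*3)*57 = (½)*(-⅑) + 6*57 = -1/18 + 342 = 6155/18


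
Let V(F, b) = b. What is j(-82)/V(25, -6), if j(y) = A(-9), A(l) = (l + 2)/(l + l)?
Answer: -7/108 ≈ -0.064815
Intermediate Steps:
A(l) = (2 + l)/(2*l) (A(l) = (2 + l)/((2*l)) = (2 + l)*(1/(2*l)) = (2 + l)/(2*l))
j(y) = 7/18 (j(y) = (1/2)*(2 - 9)/(-9) = (1/2)*(-1/9)*(-7) = 7/18)
j(-82)/V(25, -6) = (7/18)/(-6) = (7/18)*(-1/6) = -7/108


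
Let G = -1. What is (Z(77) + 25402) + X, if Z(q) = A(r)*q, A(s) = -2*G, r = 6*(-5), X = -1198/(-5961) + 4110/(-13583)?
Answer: 2069216701952/80968263 ≈ 25556.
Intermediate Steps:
X = -8227276/80968263 (X = -1198*(-1/5961) + 4110*(-1/13583) = 1198/5961 - 4110/13583 = -8227276/80968263 ≈ -0.10161)
r = -30
A(s) = 2 (A(s) = -2*(-1) = 2)
Z(q) = 2*q
(Z(77) + 25402) + X = (2*77 + 25402) - 8227276/80968263 = (154 + 25402) - 8227276/80968263 = 25556 - 8227276/80968263 = 2069216701952/80968263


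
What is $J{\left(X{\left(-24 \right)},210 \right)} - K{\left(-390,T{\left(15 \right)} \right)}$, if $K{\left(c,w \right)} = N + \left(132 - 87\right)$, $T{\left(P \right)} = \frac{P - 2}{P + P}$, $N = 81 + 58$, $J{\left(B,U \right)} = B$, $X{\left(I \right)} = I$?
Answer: $-208$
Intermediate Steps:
$N = 139$
$T{\left(P \right)} = \frac{-2 + P}{2 P}$
$K{\left(c,w \right)} = 184$ ($K{\left(c,w \right)} = 139 + \left(132 - 87\right) = 139 + 45 = 184$)
$J{\left(X{\left(-24 \right)},210 \right)} - K{\left(-390,T{\left(15 \right)} \right)} = -24 - 184 = -208$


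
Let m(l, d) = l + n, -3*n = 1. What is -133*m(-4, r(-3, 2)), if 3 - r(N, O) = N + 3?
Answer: 1729/3 ≈ 576.33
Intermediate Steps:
n = -⅓ (n = -⅓*1 = -⅓ ≈ -0.33333)
r(N, O) = -N (r(N, O) = 3 - (N + 3) = 3 - (3 + N) = 3 + (-3 - N) = -N)
m(l, d) = -⅓ + l (m(l, d) = l - ⅓ = -⅓ + l)
-133*m(-4, r(-3, 2)) = -133*(-⅓ - 4) = -133*(-13/3) = 1729/3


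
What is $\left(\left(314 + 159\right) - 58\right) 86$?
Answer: $35690$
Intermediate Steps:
$\left(\left(314 + 159\right) - 58\right) 86 = \left(473 - 58\right) 86 = 415 \cdot 86 = 35690$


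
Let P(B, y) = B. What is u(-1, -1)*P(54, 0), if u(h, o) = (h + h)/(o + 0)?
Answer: 108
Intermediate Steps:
u(h, o) = 2*h/o (u(h, o) = (2*h)/o = 2*h/o)
u(-1, -1)*P(54, 0) = (2*(-1)/(-1))*54 = (2*(-1)*(-1))*54 = 2*54 = 108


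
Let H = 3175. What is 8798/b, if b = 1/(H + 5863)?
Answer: 79516324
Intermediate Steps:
b = 1/9038 (b = 1/(3175 + 5863) = 1/9038 ≈ 0.00011064)
8798/b = 8798/(1/9038) = 8798*9038 = 79516324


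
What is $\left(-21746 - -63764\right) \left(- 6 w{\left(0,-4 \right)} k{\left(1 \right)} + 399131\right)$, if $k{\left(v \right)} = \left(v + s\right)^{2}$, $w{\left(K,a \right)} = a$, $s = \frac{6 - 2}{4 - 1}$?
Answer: $16776176710$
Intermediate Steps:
$s = \frac{4}{3} \approx 1.3333$
$k{\left(v \right)} = \left(\frac{4}{3} + v\right)^{2}$ ($k{\left(v \right)} = \left(v + \frac{4}{3}\right)^{2} = \left(\frac{4}{3} + v\right)^{2}$)
$\left(-21746 - -63764\right) \left(- 6 w{\left(0,-4 \right)} k{\left(1 \right)} + 399131\right) = \left(-21746 - -63764\right) \left(\left(-6\right) \left(-4\right) \frac{\left(4 + 3 \cdot 1\right)^{2}}{9} + 399131\right) = \left(-21746 + 63764\right) \left(24 \frac{\left(4 + 3\right)^{2}}{9} + 399131\right) = 42018 \left(24 \frac{7^{2}}{9} + 399131\right) = 42018 \left(24 \cdot \frac{1}{9} \cdot 49 + 399131\right) = 42018 \left(24 \cdot \frac{49}{9} + 399131\right) = 42018 \left(\frac{392}{3} + 399131\right) = 42018 \cdot \frac{1197785}{3} = 16776176710$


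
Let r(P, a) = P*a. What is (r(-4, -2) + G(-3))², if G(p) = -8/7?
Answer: 2304/49 ≈ 47.020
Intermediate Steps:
G(p) = -8/7 (G(p) = -8*⅐ = -8/7)
(r(-4, -2) + G(-3))² = (-4*(-2) - 8/7)² = (8 - 8/7)² = (48/7)² = 2304/49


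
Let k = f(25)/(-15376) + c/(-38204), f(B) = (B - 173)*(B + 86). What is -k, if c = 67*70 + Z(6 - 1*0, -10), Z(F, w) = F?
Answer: -34713101/36714044 ≈ -0.94550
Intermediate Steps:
f(B) = (-173 + B)*(86 + B)
c = 4696 (c = 67*70 + (6 - 1*0) = 4690 + (6 + 0) = 4690 + 6 = 4696)
k = 34713101/36714044 (k = (-14878 + 25² - 87*25)/(-15376) + 4696/(-38204) = (-14878 + 625 - 2175)*(-1/15376) + 4696*(-1/38204) = -16428*(-1/15376) - 1174/9551 = 4107/3844 - 1174/9551 = 34713101/36714044 ≈ 0.94550)
-k = -1*34713101/36714044 = -34713101/36714044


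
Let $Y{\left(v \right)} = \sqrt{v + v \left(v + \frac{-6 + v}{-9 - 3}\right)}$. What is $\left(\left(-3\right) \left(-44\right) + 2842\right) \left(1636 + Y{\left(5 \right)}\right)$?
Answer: $4865464 + \frac{1487 \sqrt{1095}}{3} \approx 4.8819 \cdot 10^{6}$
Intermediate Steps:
$Y{\left(v \right)} = \sqrt{v + v \left(\frac{1}{2} + \frac{11 v}{12}\right)}$ ($Y{\left(v \right)} = \sqrt{v + v \left(v + \frac{-6 + v}{-12}\right)} = \sqrt{v + v \left(v + \left(-6 + v\right) \left(- \frac{1}{12}\right)\right)} = \sqrt{v + v \left(v - \left(- \frac{1}{2} + \frac{v}{12}\right)\right)} = \sqrt{v + v \left(\frac{1}{2} + \frac{11 v}{12}\right)}$)
$\left(\left(-3\right) \left(-44\right) + 2842\right) \left(1636 + Y{\left(5 \right)}\right) = \left(\left(-3\right) \left(-44\right) + 2842\right) \left(1636 + \frac{\sqrt{3} \sqrt{5 \left(18 + 11 \cdot 5\right)}}{6}\right) = \left(132 + 2842\right) \left(1636 + \frac{\sqrt{3} \sqrt{5 \left(18 + 55\right)}}{6}\right) = 2974 \left(1636 + \frac{\sqrt{3} \sqrt{5 \cdot 73}}{6}\right) = 2974 \left(1636 + \frac{\sqrt{3} \sqrt{365}}{6}\right) = 2974 \left(1636 + \frac{\sqrt{1095}}{6}\right) = 4865464 + \frac{1487 \sqrt{1095}}{3}$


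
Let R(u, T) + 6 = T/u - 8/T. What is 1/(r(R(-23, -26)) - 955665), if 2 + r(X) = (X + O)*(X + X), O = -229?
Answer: -89401/85247075587 ≈ -1.0487e-6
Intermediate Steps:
R(u, T) = -6 - 8/T + T/u (R(u, T) = -6 + (T/u - 8/T) = -6 + (-8/T + T/u) = -6 - 8/T + T/u)
r(X) = -2 + 2*X*(-229 + X) (r(X) = -2 + (X - 229)*(X + X) = -2 + (-229 + X)*(2*X) = -2 + 2*X*(-229 + X))
1/(r(R(-23, -26)) - 955665) = 1/((-2 - 458*(-6 - 8/(-26) - 26/(-23)) + 2*(-6 - 8/(-26) - 26/(-23))²) - 955665) = 1/((-2 - 458*(-6 - 8*(-1/26) - 26*(-1/23)) + 2*(-6 - 8*(-1/26) - 26*(-1/23))²) - 955665) = 1/((-2 - 458*(-6 + 4/13 + 26/23) + 2*(-6 + 4/13 + 26/23)²) - 955665) = 1/((-2 - 458*(-1364/299) + 2*(-1364/299)²) - 955665) = 1/((-2 + 624712/299 + 2*(1860496/89401)) - 955665) = 1/((-2 + 624712/299 + 3720992/89401) - 955665) = 1/(190331078/89401 - 955665) = 1/(-85247075587/89401) = -89401/85247075587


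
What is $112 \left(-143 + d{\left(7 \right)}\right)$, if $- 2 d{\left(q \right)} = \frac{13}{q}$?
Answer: $-16120$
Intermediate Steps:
$d{\left(q \right)} = - \frac{13}{2 q}$ ($d{\left(q \right)} = - \frac{13 \frac{1}{q}}{2} = - \frac{13}{2 q}$)
$112 \left(-143 + d{\left(7 \right)}\right) = 112 \left(-143 - \frac{13}{2 \cdot 7}\right) = 112 \left(-143 - \frac{13}{14}\right) = 112 \left(- \frac{2015}{14}\right) = -16120$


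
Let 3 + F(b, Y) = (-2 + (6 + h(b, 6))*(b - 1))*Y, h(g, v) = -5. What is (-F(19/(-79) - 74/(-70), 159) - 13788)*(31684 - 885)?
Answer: -1144356617958/2765 ≈ -4.1387e+8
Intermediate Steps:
F(b, Y) = -3 + Y*(-3 + b) (F(b, Y) = -3 + (-2 + (6 - 5)*(b - 1))*Y = -3 + (-2 + 1*(-1 + b))*Y = -3 + (-2 + (-1 + b))*Y = -3 + (-3 + b)*Y = -3 + Y*(-3 + b))
(-F(19/(-79) - 74/(-70), 159) - 13788)*(31684 - 885) = (-(-3 - 3*159 + 159*(19/(-79) - 74/(-70))) - 13788)*(31684 - 885) = (-(-3 - 477 + 159*(19*(-1/79) - 74*(-1/70))) - 13788)*30799 = (-(-3 - 477 + 159*(-19/79 + 37/35)) - 13788)*30799 = (-(-3 - 477 + 159*(2258/2765)) - 13788)*30799 = (-(-3 - 477 + 359022/2765) - 13788)*30799 = (-1*(-968178/2765) - 13788)*30799 = (968178/2765 - 13788)*30799 = -37155642/2765*30799 = -1144356617958/2765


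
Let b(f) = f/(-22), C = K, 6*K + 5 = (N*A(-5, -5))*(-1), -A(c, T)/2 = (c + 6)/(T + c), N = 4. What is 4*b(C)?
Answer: 29/165 ≈ 0.17576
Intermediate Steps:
A(c, T) = -2*(6 + c)/(T + c) (A(c, T) = -2*(c + 6)/(T + c) = -2*(6 + c)/(T + c))
K = -29/30 (K = -⅚ + ((4*(2*(-6 - 1*(-5))/(-5 - 5)))*(-1))/6 = -⅚ + ((4*(2*(-6 + 5)/(-10)))*(-1))/6 = -⅚ + ((4*(2*(-⅒)*(-1)))*(-1))/6 = -⅚ + ((4*(⅕))*(-1))/6 = -⅚ + ((⅘)*(-1))/6 = -⅚ + (⅙)*(-⅘) = -⅚ - 2/15 = -29/30 ≈ -0.96667)
C = -29/30 ≈ -0.96667
b(f) = -f/22 (b(f) = f*(-1/22) = -f/22)
4*b(C) = 4*(-1/22*(-29/30)) = 4*(29/660) = 29/165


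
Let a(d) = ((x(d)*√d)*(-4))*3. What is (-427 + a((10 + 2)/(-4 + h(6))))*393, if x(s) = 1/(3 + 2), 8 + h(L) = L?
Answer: -167811 - 4716*I*√2/5 ≈ -1.6781e+5 - 1333.9*I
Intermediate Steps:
h(L) = -8 + L
x(s) = ⅕ (x(s) = 1/5 = ⅕)
a(d) = -12*√d/5 (a(d) = ((√d/5)*(-4))*3 = -4*√d/5*3 = -12*√d/5)
(-427 + a((10 + 2)/(-4 + h(6))))*393 = (-427 - 12*√(10 + 2)*(I*√6/6)/5)*393 = (-427 - 12*2*√3*(I*√6/6)/5)*393 = (-427 - 12*I*√2/5)*393 = -167811 - 4716*I*√2/5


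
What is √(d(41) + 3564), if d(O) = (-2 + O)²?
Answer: 3*√565 ≈ 71.309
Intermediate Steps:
√(d(41) + 3564) = √((-2 + 41)² + 3564) = √(39² + 3564) = √(1521 + 3564) = √5085 = 3*√565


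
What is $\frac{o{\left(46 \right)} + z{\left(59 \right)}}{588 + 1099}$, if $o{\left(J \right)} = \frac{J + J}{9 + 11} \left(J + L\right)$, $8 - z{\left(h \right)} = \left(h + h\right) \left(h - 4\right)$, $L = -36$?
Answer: $- \frac{6436}{1687} \approx -3.8151$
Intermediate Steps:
$z{\left(h \right)} = 8 - 2 h \left(-4 + h\right)$ ($z{\left(h \right)} = 8 - \left(h + h\right) \left(h - 4\right) = 8 - 2 h \left(-4 + h\right)$)
$o{\left(J \right)} = \frac{J \left(-36 + J\right)}{10}$ ($o{\left(J \right)} = \frac{J + J}{9 + 11} \left(J - 36\right) = \frac{2 J}{20} \left(-36 + J\right) = 2 J \frac{1}{20} \left(-36 + J\right) = \frac{J}{10} \left(-36 + J\right) = \frac{J \left(-36 + J\right)}{10}$)
$\frac{o{\left(46 \right)} + z{\left(59 \right)}}{588 + 1099} = \frac{\frac{1}{10} \cdot 46 \left(-36 + 46\right) + \left(8 - 2 \cdot 59^{2} + 8 \cdot 59\right)}{588 + 1099} = \frac{\frac{1}{10} \cdot 46 \cdot 10 + \left(8 - 6962 + 472\right)}{1687} = \left(46 + \left(8 - 6962 + 472\right)\right) \frac{1}{1687} = \left(46 - 6482\right) \frac{1}{1687} = \left(-6436\right) \frac{1}{1687} = - \frac{6436}{1687}$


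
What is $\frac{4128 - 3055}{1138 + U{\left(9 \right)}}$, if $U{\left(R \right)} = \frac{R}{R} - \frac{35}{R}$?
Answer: $\frac{9657}{10216} \approx 0.94528$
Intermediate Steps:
$U{\left(R \right)} = 1 - \frac{35}{R}$
$\frac{4128 - 3055}{1138 + U{\left(9 \right)}} = \frac{4128 - 3055}{1138 + \frac{-35 + 9}{9}} = \frac{1073}{1138 + \frac{1}{9} \left(-26\right)} = \frac{1073}{1138 - \frac{26}{9}} = \frac{1073}{\frac{10216}{9}} = 1073 \cdot \frac{9}{10216} = \frac{9657}{10216}$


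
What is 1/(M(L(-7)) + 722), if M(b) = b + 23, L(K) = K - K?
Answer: 1/745 ≈ 0.0013423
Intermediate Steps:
L(K) = 0
M(b) = 23 + b
1/(M(L(-7)) + 722) = 1/((23 + 0) + 722) = 1/(23 + 722) = 1/745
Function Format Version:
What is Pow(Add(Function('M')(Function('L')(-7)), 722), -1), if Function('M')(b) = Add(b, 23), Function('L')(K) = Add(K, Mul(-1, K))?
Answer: Rational(1, 745) ≈ 0.0013423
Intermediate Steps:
Function('L')(K) = 0
Function('M')(b) = Add(23, b)
Pow(Add(Function('M')(Function('L')(-7)), 722), -1) = Pow(Add(Add(23, 0), 722), -1) = Pow(Add(23, 722), -1) = Pow(745, -1) = Rational(1, 745)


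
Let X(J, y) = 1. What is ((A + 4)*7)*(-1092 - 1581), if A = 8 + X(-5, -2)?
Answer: -243243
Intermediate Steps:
A = 9 (A = 8 + 1 = 9)
((A + 4)*7)*(-1092 - 1581) = ((9 + 4)*7)*(-1092 - 1581) = (13*7)*(-2673) = 91*(-2673) = -243243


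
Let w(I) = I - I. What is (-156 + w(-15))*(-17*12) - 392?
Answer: 31432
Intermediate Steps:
w(I) = 0
(-156 + w(-15))*(-17*12) - 392 = (-156 + 0)*(-17*12) - 392 = -156*(-204) - 392 = 31824 - 392 = 31432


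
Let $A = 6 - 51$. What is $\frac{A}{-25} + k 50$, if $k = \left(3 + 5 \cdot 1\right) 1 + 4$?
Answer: $\frac{3009}{5} \approx 601.8$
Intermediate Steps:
$A = -45$ ($A = 6 - 51 = -45$)
$k = 12$ ($k = \left(3 + 5\right) 1 + 4 = 8 \cdot 1 + 4 = 8 + 4 = 12$)
$\frac{A}{-25} + k 50 = - \frac{45}{-25} + 12 \cdot 50 = \left(-45\right) \left(- \frac{1}{25}\right) + 600 = \frac{9}{5} + 600 = \frac{3009}{5}$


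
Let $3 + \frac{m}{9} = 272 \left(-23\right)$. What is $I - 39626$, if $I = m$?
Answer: $-95957$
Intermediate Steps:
$m = -56331$ ($m = -27 + 9 \cdot 272 \left(-23\right) = -27 + 9 \left(-6256\right) = -27 - 56304 = -56331$)
$I = -56331$
$I - 39626 = -56331 - 39626 = -95957$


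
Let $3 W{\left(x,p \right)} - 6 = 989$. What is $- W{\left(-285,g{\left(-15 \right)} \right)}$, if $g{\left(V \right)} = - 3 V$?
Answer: $- \frac{995}{3} \approx -331.67$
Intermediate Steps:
$W{\left(x,p \right)} = \frac{995}{3}$ ($W{\left(x,p \right)} = 2 + \frac{1}{3} \cdot 989 = 2 + \frac{989}{3} = \frac{995}{3}$)
$- W{\left(-285,g{\left(-15 \right)} \right)} = \left(-1\right) \frac{995}{3} = - \frac{995}{3}$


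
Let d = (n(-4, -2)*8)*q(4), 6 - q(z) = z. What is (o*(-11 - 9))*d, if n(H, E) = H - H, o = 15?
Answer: 0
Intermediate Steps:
q(z) = 6 - z
n(H, E) = 0
d = 0 (d = (0*8)*(6 - 1*4) = 0*(6 - 4) = 0*2 = 0)
(o*(-11 - 9))*d = (15*(-11 - 9))*0 = (15*(-20))*0 = -300*0 = 0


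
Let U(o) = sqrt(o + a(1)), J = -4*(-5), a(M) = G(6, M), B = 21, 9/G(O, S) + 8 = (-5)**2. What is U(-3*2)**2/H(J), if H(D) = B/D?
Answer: -620/119 ≈ -5.2101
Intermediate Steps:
G(O, S) = 9/17 (G(O, S) = 9/(-8 + (-5)**2) = 9/(-8 + 25) = 9/17)
a(M) = 9/17
J = 20
U(o) = sqrt(9/17 + o) (U(o) = sqrt(o + 9/17) = sqrt(9/17 + o))
H(D) = 21/D
U(-3*2)**2/H(J) = (sqrt(153 + 289*(-3*2))/17)**2/((21/20)) = (sqrt(153 + 289*(-6))/17)**2/((21*(1/20))) = (sqrt(153 - 1734)/17)**2/(21/20) = (sqrt(-1581)/17)**2*(20/21) = ((I*sqrt(1581))/17)**2*(20/21) = (I*sqrt(1581)/17)**2*(20/21) = -93/17*20/21 = -620/119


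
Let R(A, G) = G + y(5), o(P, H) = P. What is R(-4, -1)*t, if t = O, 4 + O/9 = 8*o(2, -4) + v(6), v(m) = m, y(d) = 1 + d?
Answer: 810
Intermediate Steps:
O = 162 (O = -36 + 9*(8*2 + 6) = -36 + 9*(16 + 6) = -36 + 9*22 = -36 + 198 = 162)
t = 162
R(A, G) = 6 + G (R(A, G) = G + (1 + 5) = G + 6 = 6 + G)
R(-4, -1)*t = (6 - 1)*162 = 5*162 = 810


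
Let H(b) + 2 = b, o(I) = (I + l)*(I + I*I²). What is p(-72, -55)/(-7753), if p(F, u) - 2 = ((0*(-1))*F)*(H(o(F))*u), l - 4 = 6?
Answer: -2/7753 ≈ -0.00025796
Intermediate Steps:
l = 10 (l = 4 + 6 = 10)
o(I) = (10 + I)*(I + I³) (o(I) = (I + 10)*(I + I*I²) = (10 + I)*(I + I³))
H(b) = -2 + b
p(F, u) = 2 (p(F, u) = 2 + ((0*(-1))*F)*((-2 + F*(10 + F + F³ + 10*F²))*u) = 2 + (0*F)*(u*(-2 + F*(10 + F + F³ + 10*F²))) = 2 + 0*(u*(-2 + F*(10 + F + F³ + 10*F²))) = 2 + 0 = 2)
p(-72, -55)/(-7753) = 2/(-7753) = 2*(-1/7753) = -2/7753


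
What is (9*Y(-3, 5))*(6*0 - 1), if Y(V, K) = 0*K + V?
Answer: 27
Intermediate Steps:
Y(V, K) = V (Y(V, K) = 0 + V = V)
(9*Y(-3, 5))*(6*0 - 1) = (9*(-3))*(6*0 - 1) = -27*(0 - 1) = -27*(-1) = 27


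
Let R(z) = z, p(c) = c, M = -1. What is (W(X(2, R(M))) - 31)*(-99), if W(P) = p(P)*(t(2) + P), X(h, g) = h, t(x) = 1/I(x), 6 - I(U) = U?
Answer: 5247/2 ≈ 2623.5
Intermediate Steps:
I(U) = 6 - U
t(x) = 1/(6 - x)
W(P) = P*(1/4 + P) (W(P) = P*(-1/(-6 + 2) + P) = P*(-1/(-4) + P) = P*(-1*(-1/4) + P) = P*(1/4 + P))
(W(X(2, R(M))) - 31)*(-99) = (2*(1/4 + 2) - 31)*(-99) = (2*(9/4) - 31)*(-99) = (9/2 - 31)*(-99) = -53/2*(-99) = 5247/2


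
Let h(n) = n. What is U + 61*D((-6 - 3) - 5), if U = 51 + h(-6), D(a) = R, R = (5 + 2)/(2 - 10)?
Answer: -67/8 ≈ -8.3750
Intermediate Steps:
R = -7/8 (R = 7/(-8) = 7*(-1/8) = -7/8 ≈ -0.87500)
D(a) = -7/8
U = 45 (U = 51 - 6 = 45)
U + 61*D((-6 - 3) - 5) = 45 + 61*(-7/8) = 45 - 427/8 = -67/8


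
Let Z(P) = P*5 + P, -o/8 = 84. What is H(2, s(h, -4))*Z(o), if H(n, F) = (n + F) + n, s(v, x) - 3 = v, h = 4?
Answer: -44352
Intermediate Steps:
s(v, x) = 3 + v
o = -672 (o = -8*84 = -672)
H(n, F) = F + 2*n (H(n, F) = (F + n) + n = F + 2*n)
Z(P) = 6*P (Z(P) = 5*P + P = 6*P)
H(2, s(h, -4))*Z(o) = ((3 + 4) + 2*2)*(6*(-672)) = (7 + 4)*(-4032) = 11*(-4032) = -44352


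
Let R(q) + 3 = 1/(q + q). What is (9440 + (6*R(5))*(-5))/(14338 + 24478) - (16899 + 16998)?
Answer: -1315736425/38816 ≈ -33897.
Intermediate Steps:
R(q) = -3 + 1/(2*q) (R(q) = -3 + 1/(q + q) = -3 + 1/(2*q))
(9440 + (6*R(5))*(-5))/(14338 + 24478) - (16899 + 16998) = (9440 + (6*(-3 + (½)/5))*(-5))/(14338 + 24478) - (16899 + 16998) = (9440 + (6*(-3 + (½)*(⅕)))*(-5))/38816 - 1*33897 = (9440 + (6*(-3 + ⅒))*(-5))*(1/38816) - 33897 = (9440 + (6*(-29/10))*(-5))*(1/38816) - 33897 = (9440 - 87/5*(-5))*(1/38816) - 33897 = (9440 + 87)*(1/38816) - 33897 = 9527*(1/38816) - 33897 = 9527/38816 - 33897 = -1315736425/38816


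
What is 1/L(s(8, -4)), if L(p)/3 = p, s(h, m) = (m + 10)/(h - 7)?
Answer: 1/18 ≈ 0.055556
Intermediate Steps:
s(h, m) = (10 + m)/(-7 + h)
L(p) = 3*p
1/L(s(8, -4)) = 1/(3*((10 - 4)/(-7 + 8))) = 1/(3*(6/1)) = 1/(3*(1*6)) = 1/(3*6) = 1/18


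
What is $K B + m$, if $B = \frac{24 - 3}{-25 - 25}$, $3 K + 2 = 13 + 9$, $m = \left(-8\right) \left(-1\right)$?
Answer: $\frac{26}{5} \approx 5.2$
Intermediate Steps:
$m = 8$
$K = \frac{20}{3}$ ($K = - \frac{2}{3} + \frac{13 + 9}{3} = - \frac{2}{3} + \frac{1}{3} \cdot 22 = - \frac{2}{3} + \frac{22}{3} = \frac{20}{3} \approx 6.6667$)
$B = - \frac{21}{50}$ ($B = \frac{21}{-50} = 21 \left(- \frac{1}{50}\right) = - \frac{21}{50} \approx -0.42$)
$K B + m = \frac{20}{3} \left(- \frac{21}{50}\right) + 8 = - \frac{14}{5} + 8 = \frac{26}{5}$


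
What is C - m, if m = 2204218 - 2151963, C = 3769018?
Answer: 3716763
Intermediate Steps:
m = 52255
C - m = 3769018 - 1*52255 = 3769018 - 52255 = 3716763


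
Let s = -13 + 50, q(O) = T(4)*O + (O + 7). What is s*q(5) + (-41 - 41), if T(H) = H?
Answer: 1102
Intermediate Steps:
q(O) = 7 + 5*O (q(O) = 4*O + (O + 7) = 4*O + (7 + O) = 7 + 5*O)
s = 37
s*q(5) + (-41 - 41) = 37*(7 + 5*5) + (-41 - 41) = 37*(7 + 25) - 82 = 37*32 - 82 = 1184 - 82 = 1102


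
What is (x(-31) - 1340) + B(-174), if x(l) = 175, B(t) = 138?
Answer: -1027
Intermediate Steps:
(x(-31) - 1340) + B(-174) = (175 - 1340) + 138 = -1165 + 138 = -1027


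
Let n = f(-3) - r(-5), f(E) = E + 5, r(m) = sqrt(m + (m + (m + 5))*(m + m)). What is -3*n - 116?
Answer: -122 + 9*sqrt(5) ≈ -101.88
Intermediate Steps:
r(m) = sqrt(m + 2*m*(5 + 2*m)) (r(m) = sqrt(m + (m + (5 + m))*(2*m)) = sqrt(m + (5 + 2*m)*(2*m)) = sqrt(m + 2*m*(5 + 2*m)))
f(E) = 5 + E
n = 2 - 3*sqrt(5) (n = (5 - 3) - sqrt(-5*(11 + 4*(-5))) = 2 - sqrt(-5*(11 - 20)) = 2 - sqrt(-5*(-9)) = 2 - sqrt(45) = 2 - 3*sqrt(5) ≈ -4.7082)
-3*n - 116 = -3*(2 - 3*sqrt(5)) - 116 = (-6 + 9*sqrt(5)) - 116 = -122 + 9*sqrt(5)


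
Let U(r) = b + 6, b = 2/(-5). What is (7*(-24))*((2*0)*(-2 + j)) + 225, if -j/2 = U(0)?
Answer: 225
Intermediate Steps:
b = -⅖ (b = 2*(-⅕) = -⅖ ≈ -0.40000)
U(r) = 28/5 (U(r) = -⅖ + 6 = 28/5)
j = -56/5 (j = -2*28/5 = -56/5 ≈ -11.200)
(7*(-24))*((2*0)*(-2 + j)) + 225 = (7*(-24))*((2*0)*(-2 - 56/5)) + 225 = -0*(-66)/5 + 225 = -168*0 + 225 = 0 + 225 = 225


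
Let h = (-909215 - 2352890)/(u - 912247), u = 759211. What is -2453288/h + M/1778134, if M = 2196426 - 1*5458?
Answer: -333788969913936836/2900229906035 ≈ -1.1509e+5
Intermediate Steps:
h = 3262105/153036 (h = (-909215 - 2352890)/(759211 - 912247) = -3262105/(-153036) = -3262105*(-1/153036) = 3262105/153036 ≈ 21.316)
M = 2190968 (M = 2196426 - 5458 = 2190968)
-2453288/h + M/1778134 = -2453288/3262105/153036 + 2190968/1778134 = -2453288*153036/3262105 + 2190968*(1/1778134) = -375441382368/3262105 + 1095484/889067 = -333788969913936836/2900229906035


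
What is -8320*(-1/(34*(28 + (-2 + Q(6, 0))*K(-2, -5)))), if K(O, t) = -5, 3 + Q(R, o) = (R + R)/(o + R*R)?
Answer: 6240/1309 ≈ 4.7670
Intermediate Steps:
Q(R, o) = -3 + 2*R/(o + R**2) (Q(R, o) = -3 + (R + R)/(o + R*R) = -3 + (2*R)/(o + R**2) = -3 + 2*R/(o + R**2))
-8320*(-1/(34*(28 + (-2 + Q(6, 0))*K(-2, -5)))) = -8320*(-1/(34*(28 + (-2 + (-3*0 - 3*6**2 + 2*6)/(0 + 6**2))*(-5)))) = -8320*(-1/(34*(28 + (-2 + (0 - 3*36 + 12)/(0 + 36))*(-5)))) = -8320*(-1/(34*(28 + (-2 + (0 - 108 + 12)/36)*(-5)))) = -8320*(-1/(34*(28 + (-2 + (1/36)*(-96))*(-5)))) = -8320*(-1/(34*(28 + (-2 - 8/3)*(-5)))) = -8320*(-1/(34*(28 - 14/3*(-5)))) = -8320*(-1/(34*(28 + 70/3))) = -8320/((154/3)*(-34)) = -8320/(-5236/3) = -8320*(-3/5236) = 6240/1309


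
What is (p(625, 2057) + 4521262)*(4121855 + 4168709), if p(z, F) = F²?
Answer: 72563252606204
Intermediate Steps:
(p(625, 2057) + 4521262)*(4121855 + 4168709) = (2057² + 4521262)*(4121855 + 4168709) = (4231249 + 4521262)*8290564 = 8752511*8290564 = 72563252606204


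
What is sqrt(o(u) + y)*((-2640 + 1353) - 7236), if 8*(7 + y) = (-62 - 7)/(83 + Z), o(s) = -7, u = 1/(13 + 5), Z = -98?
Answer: -8523*I*sqrt(5370)/20 ≈ -31228.0*I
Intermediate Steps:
u = 1/18 ≈ 0.055556
y = -257/40 (y = -7 + ((-62 - 7)/(83 - 98))/8 = -7 + (-69/(-15))/8 = -7 + (-69*(-1/15))/8 = -7 + (1/8)*(23/5) = -7 + 23/40 = -257/40 ≈ -6.4250)
sqrt(o(u) + y)*((-2640 + 1353) - 7236) = sqrt(-7 - 257/40)*((-2640 + 1353) - 7236) = sqrt(-537/40)*(-1287 - 7236) = (I*sqrt(5370)/20)*(-8523) = -8523*I*sqrt(5370)/20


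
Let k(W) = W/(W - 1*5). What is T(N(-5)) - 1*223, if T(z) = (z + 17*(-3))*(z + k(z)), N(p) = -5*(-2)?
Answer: -715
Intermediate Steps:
k(W) = W/(-5 + W) (k(W) = W/(W - 5) = W/(-5 + W))
N(p) = 10
T(z) = (-51 + z)*(z + z/(-5 + z)) (T(z) = (z + 17*(-3))*(z + z/(-5 + z)) = (z - 51)*(z + z/(-5 + z)) = (-51 + z)*(z + z/(-5 + z)))
T(N(-5)) - 1*223 = 10*(204 + 10² - 55*10)/(-5 + 10) - 1*223 = 10*(204 + 100 - 550)/5 - 223 = 10*(⅕)*(-246) - 223 = -492 - 223 = -715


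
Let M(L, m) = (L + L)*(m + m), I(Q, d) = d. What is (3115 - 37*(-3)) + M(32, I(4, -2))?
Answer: 2970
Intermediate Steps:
M(L, m) = 4*L*m (M(L, m) = (2*L)*(2*m) = 4*L*m)
(3115 - 37*(-3)) + M(32, I(4, -2)) = (3115 - 37*(-3)) + 4*32*(-2) = (3115 + 111) - 256 = 3226 - 256 = 2970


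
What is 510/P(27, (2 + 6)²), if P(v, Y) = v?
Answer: 170/9 ≈ 18.889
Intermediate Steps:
510/P(27, (2 + 6)²) = 510/27 = 510*(1/27) = 170/9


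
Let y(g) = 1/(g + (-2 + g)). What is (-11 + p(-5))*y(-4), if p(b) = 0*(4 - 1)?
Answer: 11/10 ≈ 1.1000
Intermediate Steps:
p(b) = 0 (p(b) = 0*3 = 0)
y(g) = 1/(-2 + 2*g)
(-11 + p(-5))*y(-4) = (-11 + 0)*(1/(2*(-1 - 4))) = -11/(2*(-5)) = -11*(-1)/(2*5) = -11*(-⅒) = 11/10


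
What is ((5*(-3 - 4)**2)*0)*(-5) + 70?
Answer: 70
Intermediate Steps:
((5*(-3 - 4)**2)*0)*(-5) + 70 = ((5*(-7)**2)*0)*(-5) + 70 = ((5*49)*0)*(-5) + 70 = (245*0)*(-5) + 70 = 0*(-5) + 70 = 0 + 70 = 70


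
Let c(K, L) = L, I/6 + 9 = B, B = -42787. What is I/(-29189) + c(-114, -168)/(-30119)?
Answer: 7738740096/879143491 ≈ 8.8026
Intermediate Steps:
I = -256776 (I = -54 + 6*(-42787) = -54 - 256722 = -256776)
I/(-29189) + c(-114, -168)/(-30119) = -256776/(-29189) - 168/(-30119) = -256776*(-1/29189) - 168*(-1/30119) = 256776/29189 + 168/30119 = 7738740096/879143491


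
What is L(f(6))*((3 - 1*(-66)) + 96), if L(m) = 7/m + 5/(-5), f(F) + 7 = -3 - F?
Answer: -3795/16 ≈ -237.19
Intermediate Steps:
f(F) = -10 - F (f(F) = -7 + (-3 - F) = -10 - F)
L(m) = -1 + 7/m (L(m) = 7/m + 5*(-⅕) = 7/m - 1 = -1 + 7/m)
L(f(6))*((3 - 1*(-66)) + 96) = ((7 - (-10 - 1*6))/(-10 - 1*6))*((3 - 1*(-66)) + 96) = ((7 - (-10 - 6))/(-10 - 6))*((3 + 66) + 96) = ((7 - 1*(-16))/(-16))*(69 + 96) = -(7 + 16)/16*165 = -1/16*23*165 = -23/16*165 = -3795/16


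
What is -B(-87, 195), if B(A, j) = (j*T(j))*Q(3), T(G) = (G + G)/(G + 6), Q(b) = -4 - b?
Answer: 177450/67 ≈ 2648.5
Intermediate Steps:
T(G) = 2*G/(6 + G) (T(G) = (2*G)/(6 + G) = 2*G/(6 + G))
B(A, j) = -14*j**2/(6 + j) (B(A, j) = (j*(2*j/(6 + j)))*(-4 - 1*3) = (2*j**2/(6 + j))*(-4 - 3) = (2*j**2/(6 + j))*(-7) = -14*j**2/(6 + j))
-B(-87, 195) = -(-14)*195**2/(6 + 195) = -(-14)*38025/201 = -1*(-177450/67) = 177450/67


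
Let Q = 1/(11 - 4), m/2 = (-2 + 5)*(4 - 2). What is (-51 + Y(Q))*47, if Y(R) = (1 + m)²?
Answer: 5546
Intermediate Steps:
m = 12 (m = 2*((-2 + 5)*(4 - 2)) = 2*(3*2) = 2*6 = 12)
Q = ⅐ (Q = 1/7 = ⅐ ≈ 0.14286)
Y(R) = 169 (Y(R) = (1 + 12)² = 13² = 169)
(-51 + Y(Q))*47 = (-51 + 169)*47 = 118*47 = 5546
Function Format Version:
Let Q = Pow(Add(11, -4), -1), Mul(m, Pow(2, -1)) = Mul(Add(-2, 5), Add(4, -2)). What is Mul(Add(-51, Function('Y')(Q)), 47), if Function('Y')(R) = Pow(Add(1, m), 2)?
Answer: 5546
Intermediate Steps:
m = 12 (m = Mul(2, Mul(Add(-2, 5), Add(4, -2))) = Mul(2, Mul(3, 2)) = Mul(2, 6) = 12)
Q = Rational(1, 7) (Q = Pow(7, -1) = Rational(1, 7) ≈ 0.14286)
Function('Y')(R) = 169 (Function('Y')(R) = Pow(Add(1, 12), 2) = Pow(13, 2) = 169)
Mul(Add(-51, Function('Y')(Q)), 47) = Mul(Add(-51, 169), 47) = Mul(118, 47) = 5546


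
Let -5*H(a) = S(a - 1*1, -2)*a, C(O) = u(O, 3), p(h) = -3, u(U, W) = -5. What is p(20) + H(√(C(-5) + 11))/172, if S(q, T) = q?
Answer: -1293/430 + √6/860 ≈ -3.0041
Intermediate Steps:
C(O) = -5
H(a) = -a*(-1 + a)/5 (H(a) = -(a - 1*1)*a/5 = -(a - 1)*a/5 = -(-1 + a)*a/5 = -a*(-1 + a)/5)
p(20) + H(√(C(-5) + 11))/172 = -3 + (√(-5 + 11)*(1 - √(-5 + 11))/5)/172 = -3 + (√6*(1 - √6)/5)*(1/172) = -3 + √6*(1 - √6)/860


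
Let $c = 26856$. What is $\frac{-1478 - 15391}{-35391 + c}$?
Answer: $\frac{5623}{2845} \approx 1.9764$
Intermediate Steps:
$\frac{-1478 - 15391}{-35391 + c} = \frac{-1478 - 15391}{-35391 + 26856} = - \frac{16869}{-8535} = \left(-16869\right) \left(- \frac{1}{8535}\right) = \frac{5623}{2845}$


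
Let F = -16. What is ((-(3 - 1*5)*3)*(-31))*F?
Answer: 2976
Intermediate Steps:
((-(3 - 1*5)*3)*(-31))*F = ((-(3 - 1*5)*3)*(-31))*(-16) = ((-(3 - 5)*3)*(-31))*(-16) = ((-1*(-2)*3)*(-31))*(-16) = ((2*3)*(-31))*(-16) = (6*(-31))*(-16) = -186*(-16) = 2976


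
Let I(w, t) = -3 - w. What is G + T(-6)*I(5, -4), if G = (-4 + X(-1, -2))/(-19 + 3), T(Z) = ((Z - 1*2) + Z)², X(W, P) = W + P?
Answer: -25081/16 ≈ -1567.6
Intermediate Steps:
X(W, P) = P + W
T(Z) = (-2 + 2*Z)² (T(Z) = ((Z - 2) + Z)² = ((-2 + Z) + Z)² = (-2 + 2*Z)²)
G = 7/16 (G = (-4 + (-2 - 1))/(-19 + 3) = (-4 - 3)/(-16) = -7*(-1/16) = 7/16 ≈ 0.43750)
G + T(-6)*I(5, -4) = 7/16 + (4*(-1 - 6)²)*(-3 - 1*5) = 7/16 + (4*(-7)²)*(-3 - 5) = 7/16 + (4*49)*(-8) = 7/16 + 196*(-8) = 7/16 - 1568 = -25081/16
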